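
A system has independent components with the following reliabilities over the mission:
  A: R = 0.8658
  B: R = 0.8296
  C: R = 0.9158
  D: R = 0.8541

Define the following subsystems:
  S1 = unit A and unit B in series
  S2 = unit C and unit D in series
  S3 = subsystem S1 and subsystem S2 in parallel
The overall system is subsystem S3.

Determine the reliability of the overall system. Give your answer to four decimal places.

Series (A and B): 0.865800 × 0.829600 = 0.718268
Series (C and D): 0.915800 × 0.854100 = 0.782185
Parallel ([0.718268] and [0.782185]): 1 − (1 − 0.718268)(1 − 0.782185) = 0.9386

0.9386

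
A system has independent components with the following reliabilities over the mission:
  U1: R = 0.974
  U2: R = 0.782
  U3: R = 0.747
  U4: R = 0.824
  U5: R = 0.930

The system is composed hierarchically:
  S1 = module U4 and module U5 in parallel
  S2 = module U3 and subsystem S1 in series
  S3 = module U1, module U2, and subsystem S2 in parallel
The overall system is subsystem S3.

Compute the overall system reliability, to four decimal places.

0.9985

Parallel (U4 and U5): 1 − (1 − 0.824000)(1 − 0.930000) = 0.987680
Series (U3 and [0.987680]): 0.747000 × 0.987680 = 0.737797
Parallel (U1, U2, and [0.737797]): 1 − (1 − 0.974000)(1 − 0.782000)(1 − 0.737797) = 0.9985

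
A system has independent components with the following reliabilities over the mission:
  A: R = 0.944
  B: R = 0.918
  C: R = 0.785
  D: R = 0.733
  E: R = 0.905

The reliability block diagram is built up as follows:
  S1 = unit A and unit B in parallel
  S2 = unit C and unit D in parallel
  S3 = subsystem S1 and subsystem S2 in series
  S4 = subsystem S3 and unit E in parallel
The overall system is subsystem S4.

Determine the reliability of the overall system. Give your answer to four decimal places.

Parallel (A and B): 1 − (1 − 0.944000)(1 − 0.918000) = 0.995408
Parallel (C and D): 1 − (1 − 0.785000)(1 − 0.733000) = 0.942595
Series ([0.995408] and [0.942595]): 0.995408 × 0.942595 = 0.938267
Parallel ([0.938267] and E): 1 − (1 − 0.938267)(1 − 0.905000) = 0.9941

0.9941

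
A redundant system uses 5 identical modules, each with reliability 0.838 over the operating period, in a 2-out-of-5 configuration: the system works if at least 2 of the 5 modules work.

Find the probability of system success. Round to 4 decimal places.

0.9970

R = Σ_{i=2}^{5} C(5,i) p^i (1−p)^{5−i} with p = 0.838
C(5,2)·0.838^2·0.162^3 = 0.029856
C(5,3)·0.838^3·0.162^2 = 0.154441
C(5,4)·0.838^4·0.162^1 = 0.399449
C(5,5)·0.838^5·0.162^0 = 0.413257
Sum = 0.9970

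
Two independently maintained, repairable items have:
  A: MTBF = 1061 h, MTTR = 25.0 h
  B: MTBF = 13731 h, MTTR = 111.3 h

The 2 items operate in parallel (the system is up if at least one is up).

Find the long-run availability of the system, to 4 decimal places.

0.9998

A(A) = MTBF/(MTBF+MTTR) = 1061/(1061+25.0) = 0.976980
A(B) = MTBF/(MTBF+MTTR) = 13731/(13731+111.3) = 0.991959
Parallel availability: 1 − (1 − 0.976980)(1 − 0.991959) = 0.9998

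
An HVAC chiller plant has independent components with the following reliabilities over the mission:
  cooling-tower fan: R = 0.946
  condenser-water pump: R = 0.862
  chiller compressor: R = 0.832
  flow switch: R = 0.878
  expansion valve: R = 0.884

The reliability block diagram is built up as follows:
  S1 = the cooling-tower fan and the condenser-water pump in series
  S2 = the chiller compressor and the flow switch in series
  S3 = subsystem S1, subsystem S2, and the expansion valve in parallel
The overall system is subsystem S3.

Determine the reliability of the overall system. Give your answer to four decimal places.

Series (cooling-tower fan and condenser-water pump): 0.946000 × 0.862000 = 0.815452
Series (chiller compressor and flow switch): 0.832000 × 0.878000 = 0.730496
Parallel ([0.815452], [0.730496], and expansion valve): 1 − (1 − 0.815452)(1 − 0.730496)(1 − 0.884000) = 0.9942

0.9942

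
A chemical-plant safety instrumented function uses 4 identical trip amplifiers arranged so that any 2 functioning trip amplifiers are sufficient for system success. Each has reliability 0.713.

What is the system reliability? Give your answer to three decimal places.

0.926

R = Σ_{i=2}^{4} C(4,i) p^i (1−p)^{4−i} with p = 0.713
C(4,2)·0.713^2·0.287^2 = 0.25124
C(4,3)·0.713^3·0.287^1 = 0.41611
C(4,4)·0.713^4·0.287^0 = 0.25844
Sum = 0.926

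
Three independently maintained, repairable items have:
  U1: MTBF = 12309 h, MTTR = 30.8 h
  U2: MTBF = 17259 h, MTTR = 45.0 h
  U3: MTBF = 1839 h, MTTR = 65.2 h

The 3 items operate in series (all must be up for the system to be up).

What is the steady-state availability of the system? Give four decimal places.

A(U1) = MTBF/(MTBF+MTTR) = 12309/(12309+30.8) = 0.997504
A(U2) = MTBF/(MTBF+MTTR) = 17259/(17259+45.0) = 0.997399
A(U3) = MTBF/(MTBF+MTTR) = 1839/(1839+65.2) = 0.965760
Series availability: 0.997504 × 0.997399 × 0.965760 = 0.9608

0.9608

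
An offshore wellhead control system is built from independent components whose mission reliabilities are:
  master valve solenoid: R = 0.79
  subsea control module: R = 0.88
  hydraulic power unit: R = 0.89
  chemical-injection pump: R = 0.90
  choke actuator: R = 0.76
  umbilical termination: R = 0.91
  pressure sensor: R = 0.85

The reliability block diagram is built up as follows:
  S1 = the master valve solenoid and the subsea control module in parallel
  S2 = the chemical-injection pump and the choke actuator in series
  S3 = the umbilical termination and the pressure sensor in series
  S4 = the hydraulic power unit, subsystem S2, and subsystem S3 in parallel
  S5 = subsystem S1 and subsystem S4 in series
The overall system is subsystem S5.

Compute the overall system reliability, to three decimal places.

Parallel (master valve solenoid and subsea control module): 1 − (1 − 0.79000)(1 − 0.88000) = 0.97480
Series (chemical-injection pump and choke actuator): 0.90000 × 0.76000 = 0.68400
Series (umbilical termination and pressure sensor): 0.91000 × 0.85000 = 0.77350
Parallel (hydraulic power unit, [0.68400], and [0.77350]): 1 − (1 − 0.89000)(1 − 0.68400)(1 − 0.77350) = 0.99213
Series ([0.97480] and [0.99213]): 0.97480 × 0.99213 = 0.967

0.967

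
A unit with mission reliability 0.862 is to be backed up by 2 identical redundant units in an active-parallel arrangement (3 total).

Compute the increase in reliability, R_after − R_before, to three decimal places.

0.135

R_before = 0.862
R_after = 1 − (1 − 0.862)^3 = 0.997
ΔR = 0.997 − 0.862 = 0.135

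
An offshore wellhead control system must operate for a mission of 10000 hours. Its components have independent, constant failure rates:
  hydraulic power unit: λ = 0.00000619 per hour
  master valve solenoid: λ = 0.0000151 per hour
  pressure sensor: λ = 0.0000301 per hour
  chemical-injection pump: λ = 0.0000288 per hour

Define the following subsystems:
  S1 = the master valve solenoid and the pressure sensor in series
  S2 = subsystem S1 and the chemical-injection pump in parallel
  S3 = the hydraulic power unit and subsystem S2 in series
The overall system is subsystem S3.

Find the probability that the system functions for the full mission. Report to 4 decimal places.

R(hydraulic power unit) = exp(−0.00000619 × 10000) = 0.939977
R(master valve solenoid) = exp(−0.0000151 × 10000) = 0.859848
R(pressure sensor) = exp(−0.0000301 × 10000) = 0.740078
R(chemical-injection pump) = exp(−0.0000288 × 10000) = 0.749762
Series (master valve solenoid and pressure sensor): 0.859848 × 0.740078 = 0.636355
Parallel ([0.636355] and chemical-injection pump): 1 − (1 − 0.636355)(1 − 0.749762) = 0.909002
Series (hydraulic power unit and [0.909002]): 0.939977 × 0.909002 = 0.8544

0.8544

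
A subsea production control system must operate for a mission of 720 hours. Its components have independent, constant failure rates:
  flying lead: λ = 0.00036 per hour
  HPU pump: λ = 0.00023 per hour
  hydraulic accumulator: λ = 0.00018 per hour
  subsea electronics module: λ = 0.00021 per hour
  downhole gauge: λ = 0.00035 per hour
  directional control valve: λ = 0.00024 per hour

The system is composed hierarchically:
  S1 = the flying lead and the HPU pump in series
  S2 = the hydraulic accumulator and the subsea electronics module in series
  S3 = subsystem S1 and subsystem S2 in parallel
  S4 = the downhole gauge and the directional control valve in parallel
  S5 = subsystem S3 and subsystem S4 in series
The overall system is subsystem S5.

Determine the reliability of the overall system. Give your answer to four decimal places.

0.8829

R(flying lead) = exp(−0.00036 × 720) = 0.771669
R(HPU pump) = exp(−0.00023 × 720) = 0.847385
R(hydraulic accumulator) = exp(−0.00018 × 720) = 0.878447
R(subsea electronics module) = exp(−0.00021 × 720) = 0.859676
R(downhole gauge) = exp(−0.00035 × 720) = 0.777245
R(directional control valve) = exp(−0.00024 × 720) = 0.841306
Series (flying lead and HPU pump): 0.771669 × 0.847385 = 0.653901
Series (hydraulic accumulator and subsea electronics module): 0.878447 × 0.859676 = 0.755180
Parallel ([0.653901] and [0.755180]): 1 − (1 − 0.653901)(1 − 0.755180) = 0.915268
Parallel (downhole gauge and directional control valve): 1 − (1 − 0.777245)(1 − 0.841306) = 0.964650
Series ([0.915268] and [0.964650]): 0.915268 × 0.964650 = 0.8829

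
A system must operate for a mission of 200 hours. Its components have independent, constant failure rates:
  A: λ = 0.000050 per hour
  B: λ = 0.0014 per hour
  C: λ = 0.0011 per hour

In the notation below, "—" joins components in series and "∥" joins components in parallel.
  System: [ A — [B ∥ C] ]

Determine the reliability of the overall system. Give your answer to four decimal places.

0.9423

R(A) = exp(−0.000050 × 200) = 0.990050
R(B) = exp(−0.0014 × 200) = 0.755784
R(C) = exp(−0.0011 × 200) = 0.802519
Parallel (B and C): 1 − (1 − 0.755784)(1 − 0.802519) = 0.951772
Series (A and [0.951772]): 0.990050 × 0.951772 = 0.9423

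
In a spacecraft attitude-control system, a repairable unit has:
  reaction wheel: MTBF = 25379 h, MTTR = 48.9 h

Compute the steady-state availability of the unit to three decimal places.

0.998

A(reaction wheel) = MTBF/(MTBF+MTTR) = 25379/(25379+48.9) = 0.998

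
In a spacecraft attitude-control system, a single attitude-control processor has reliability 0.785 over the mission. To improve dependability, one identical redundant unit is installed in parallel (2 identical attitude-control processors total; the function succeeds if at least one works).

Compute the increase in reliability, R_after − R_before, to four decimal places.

R_before = 0.785
R_after = 1 − (1 − 0.785)^2 = 0.9538
ΔR = 0.9538 − 0.785 = 0.1688

0.1688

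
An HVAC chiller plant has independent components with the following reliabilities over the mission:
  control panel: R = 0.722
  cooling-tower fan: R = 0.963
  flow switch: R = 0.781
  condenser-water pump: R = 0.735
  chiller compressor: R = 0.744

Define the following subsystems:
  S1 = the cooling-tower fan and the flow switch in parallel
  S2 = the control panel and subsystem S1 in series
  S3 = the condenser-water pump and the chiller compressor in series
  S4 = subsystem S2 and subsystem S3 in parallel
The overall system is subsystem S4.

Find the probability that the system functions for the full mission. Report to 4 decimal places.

Parallel (cooling-tower fan and flow switch): 1 − (1 − 0.963000)(1 − 0.781000) = 0.991897
Series (control panel and [0.991897]): 0.722000 × 0.991897 = 0.716150
Series (condenser-water pump and chiller compressor): 0.735000 × 0.744000 = 0.546840
Parallel ([0.716150] and [0.546840]): 1 − (1 − 0.716150)(1 − 0.546840) = 0.8714

0.8714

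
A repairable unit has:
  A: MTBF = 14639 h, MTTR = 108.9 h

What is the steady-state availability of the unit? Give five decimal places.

0.99262

A(A) = MTBF/(MTBF+MTTR) = 14639/(14639+108.9) = 0.99262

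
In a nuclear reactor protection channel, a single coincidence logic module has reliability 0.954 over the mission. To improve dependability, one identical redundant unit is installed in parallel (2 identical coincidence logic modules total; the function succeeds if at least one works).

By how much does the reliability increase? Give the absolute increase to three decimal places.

0.044

R_before = 0.954
R_after = 1 − (1 − 0.954)^2 = 0.998
ΔR = 0.998 − 0.954 = 0.044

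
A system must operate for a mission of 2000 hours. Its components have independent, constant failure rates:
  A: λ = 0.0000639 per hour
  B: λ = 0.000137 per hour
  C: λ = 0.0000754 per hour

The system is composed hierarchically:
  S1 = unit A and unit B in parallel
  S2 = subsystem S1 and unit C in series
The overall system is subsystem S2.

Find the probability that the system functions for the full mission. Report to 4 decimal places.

0.8353

R(A) = exp(−0.0000639 × 2000) = 0.880029
R(B) = exp(−0.000137 × 2000) = 0.760332
R(C) = exp(−0.0000754 × 2000) = 0.860020
Parallel (A and B): 1 − (1 − 0.880029)(1 − 0.760332) = 0.971247
Series ([0.971247] and C): 0.971247 × 0.860020 = 0.8353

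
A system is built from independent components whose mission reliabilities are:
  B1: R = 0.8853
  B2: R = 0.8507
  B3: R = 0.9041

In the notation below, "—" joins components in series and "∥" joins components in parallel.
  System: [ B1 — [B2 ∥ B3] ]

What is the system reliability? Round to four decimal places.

Parallel (B2 and B3): 1 − (1 − 0.850700)(1 − 0.904100) = 0.985682
Series (B1 and [0.985682]): 0.885300 × 0.985682 = 0.8726

0.8726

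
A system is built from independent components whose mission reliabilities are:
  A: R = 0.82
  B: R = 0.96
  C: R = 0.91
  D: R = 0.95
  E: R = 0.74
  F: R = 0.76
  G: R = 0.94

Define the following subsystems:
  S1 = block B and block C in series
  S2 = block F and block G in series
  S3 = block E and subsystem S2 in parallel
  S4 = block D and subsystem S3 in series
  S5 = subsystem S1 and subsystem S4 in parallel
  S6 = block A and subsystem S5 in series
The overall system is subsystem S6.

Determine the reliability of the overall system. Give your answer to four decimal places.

0.8075

Series (B and C): 0.960000 × 0.910000 = 0.873600
Series (F and G): 0.760000 × 0.940000 = 0.714400
Parallel (E and [0.714400]): 1 − (1 − 0.740000)(1 − 0.714400) = 0.925744
Series (D and [0.925744]): 0.950000 × 0.925744 = 0.879457
Parallel ([0.873600] and [0.879457]): 1 − (1 − 0.873600)(1 − 0.879457) = 0.984763
Series (A and [0.984763]): 0.820000 × 0.984763 = 0.8075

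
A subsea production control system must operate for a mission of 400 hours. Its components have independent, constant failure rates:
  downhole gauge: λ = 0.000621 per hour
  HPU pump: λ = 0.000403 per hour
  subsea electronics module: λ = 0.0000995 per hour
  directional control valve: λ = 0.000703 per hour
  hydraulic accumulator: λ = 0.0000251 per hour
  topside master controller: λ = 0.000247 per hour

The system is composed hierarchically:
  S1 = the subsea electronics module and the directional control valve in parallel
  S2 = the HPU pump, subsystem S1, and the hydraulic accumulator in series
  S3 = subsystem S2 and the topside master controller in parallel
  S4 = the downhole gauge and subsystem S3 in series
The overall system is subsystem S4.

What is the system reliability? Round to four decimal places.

0.7679

R(downhole gauge) = exp(−0.000621 × 400) = 0.780048
R(HPU pump) = exp(−0.000403 × 400) = 0.851122
R(subsea electronics module) = exp(−0.0000995 × 400) = 0.960982
R(directional control valve) = exp(−0.000703 × 400) = 0.754877
R(hydraulic accumulator) = exp(−0.0000251 × 400) = 0.990010
R(topside master controller) = exp(−0.000247 × 400) = 0.905924
Parallel (subsea electronics module and directional control valve): 1 − (1 − 0.960982)(1 − 0.754877) = 0.990436
Series (HPU pump, [0.990436], and hydraulic accumulator): 0.851122 × 0.990436 × 0.990010 = 0.834560
Parallel ([0.834560] and topside master controller): 1 − (1 − 0.834560)(1 − 0.905924) = 0.984436
Series (downhole gauge and [0.984436]): 0.780048 × 0.984436 = 0.7679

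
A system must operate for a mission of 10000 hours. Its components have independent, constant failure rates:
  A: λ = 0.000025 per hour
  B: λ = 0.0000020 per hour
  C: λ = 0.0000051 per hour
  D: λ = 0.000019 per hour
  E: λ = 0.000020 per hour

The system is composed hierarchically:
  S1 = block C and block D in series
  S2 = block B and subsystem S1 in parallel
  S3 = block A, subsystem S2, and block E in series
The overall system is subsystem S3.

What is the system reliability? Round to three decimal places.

0.635

R(A) = exp(−0.000025 × 10000) = 0.77880
R(B) = exp(−0.0000020 × 10000) = 0.98020
R(C) = exp(−0.0000051 × 10000) = 0.95028
R(D) = exp(−0.000019 × 10000) = 0.82696
R(E) = exp(−0.000020 × 10000) = 0.81873
Series (C and D): 0.95028 × 0.82696 = 0.78584
Parallel (B and [0.78584]): 1 − (1 − 0.98020)(1 − 0.78584) = 0.99576
Series (A, [0.99576], and E): 0.77880 × 0.99576 × 0.81873 = 0.635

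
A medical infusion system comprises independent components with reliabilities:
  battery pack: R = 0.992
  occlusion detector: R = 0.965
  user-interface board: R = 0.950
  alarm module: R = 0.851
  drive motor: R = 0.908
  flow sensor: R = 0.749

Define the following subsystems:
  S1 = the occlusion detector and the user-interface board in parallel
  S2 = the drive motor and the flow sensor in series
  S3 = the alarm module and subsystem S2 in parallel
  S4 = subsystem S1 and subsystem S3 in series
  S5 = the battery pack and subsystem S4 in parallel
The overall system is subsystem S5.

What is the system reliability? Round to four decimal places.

Parallel (occlusion detector and user-interface board): 1 − (1 − 0.965000)(1 − 0.950000) = 0.998250
Series (drive motor and flow sensor): 0.908000 × 0.749000 = 0.680092
Parallel (alarm module and [0.680092]): 1 − (1 − 0.851000)(1 − 0.680092) = 0.952334
Series ([0.998250] and [0.952334]): 0.998250 × 0.952334 = 0.950667
Parallel (battery pack and [0.950667]): 1 − (1 − 0.992000)(1 − 0.950667) = 0.9996

0.9996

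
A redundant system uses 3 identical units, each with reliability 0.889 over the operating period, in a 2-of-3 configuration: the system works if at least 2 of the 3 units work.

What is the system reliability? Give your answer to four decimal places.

0.9658

R = Σ_{i=2}^{3} C(3,i) p^i (1−p)^{3−i} with p = 0.889
C(3,2)·0.889^2·0.111^1 = 0.263177
C(3,3)·0.889^3·0.111^0 = 0.702595
Sum = 0.9658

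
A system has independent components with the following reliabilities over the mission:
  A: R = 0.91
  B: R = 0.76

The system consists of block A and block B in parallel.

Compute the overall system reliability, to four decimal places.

Parallel (A and B): 1 − (1 − 0.910000)(1 − 0.760000) = 0.9784

0.9784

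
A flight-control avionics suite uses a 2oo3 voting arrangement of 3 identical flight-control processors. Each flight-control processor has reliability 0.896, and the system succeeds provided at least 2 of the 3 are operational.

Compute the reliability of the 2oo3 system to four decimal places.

0.9698

R = Σ_{i=2}^{3} C(3,i) p^i (1−p)^{3−i} with p = 0.896
C(3,2)·0.896^2·0.104^1 = 0.250479
C(3,3)·0.896^3·0.104^0 = 0.719323
Sum = 0.9698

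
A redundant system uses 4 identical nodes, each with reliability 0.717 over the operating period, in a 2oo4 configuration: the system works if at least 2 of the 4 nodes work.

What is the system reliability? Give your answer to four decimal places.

R = Σ_{i=2}^{4} C(4,i) p^i (1−p)^{4−i} with p = 0.717
C(4,2)·0.717^2·0.283^2 = 0.247037
C(4,3)·0.717^3·0.283^1 = 0.417257
C(4,4)·0.717^4·0.283^0 = 0.264287
Sum = 0.9286

0.9286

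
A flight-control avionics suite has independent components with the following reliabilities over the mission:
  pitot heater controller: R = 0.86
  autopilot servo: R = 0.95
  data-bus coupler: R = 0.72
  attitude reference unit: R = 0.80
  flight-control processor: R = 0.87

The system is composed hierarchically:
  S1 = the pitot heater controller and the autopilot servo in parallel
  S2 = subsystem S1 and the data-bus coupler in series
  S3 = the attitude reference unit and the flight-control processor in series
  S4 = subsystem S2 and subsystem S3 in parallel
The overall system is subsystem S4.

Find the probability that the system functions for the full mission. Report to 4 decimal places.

Parallel (pitot heater controller and autopilot servo): 1 − (1 − 0.860000)(1 − 0.950000) = 0.993000
Series ([0.993000] and data-bus coupler): 0.993000 × 0.720000 = 0.714960
Series (attitude reference unit and flight-control processor): 0.800000 × 0.870000 = 0.696000
Parallel ([0.714960] and [0.696000]): 1 − (1 − 0.714960)(1 − 0.696000) = 0.9133

0.9133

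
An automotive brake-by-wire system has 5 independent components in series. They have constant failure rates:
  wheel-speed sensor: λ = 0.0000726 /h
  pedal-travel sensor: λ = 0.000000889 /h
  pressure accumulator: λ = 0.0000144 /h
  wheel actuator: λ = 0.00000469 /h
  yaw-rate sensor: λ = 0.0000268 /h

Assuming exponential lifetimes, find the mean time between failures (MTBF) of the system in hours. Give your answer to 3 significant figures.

8380

Series of exponential components: λ_sys = Σ λ_i
λ_sys = 0.0000726 + 0.000000889 + 0.0000144 + 0.00000469 + 0.0000268 = 1.1938e-04 /h
MTBF = 1 / λ_sys = 8380 h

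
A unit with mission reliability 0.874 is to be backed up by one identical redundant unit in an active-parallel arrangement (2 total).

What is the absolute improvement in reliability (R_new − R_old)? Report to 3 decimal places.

R_before = 0.874
R_after = 1 − (1 − 0.874)^2 = 0.984
ΔR = 0.984 − 0.874 = 0.110

0.110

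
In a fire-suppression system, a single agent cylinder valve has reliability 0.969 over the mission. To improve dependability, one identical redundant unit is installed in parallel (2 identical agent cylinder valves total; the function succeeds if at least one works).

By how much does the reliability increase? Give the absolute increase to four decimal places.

0.0300

R_before = 0.969
R_after = 1 − (1 − 0.969)^2 = 0.9990
ΔR = 0.9990 − 0.969 = 0.0300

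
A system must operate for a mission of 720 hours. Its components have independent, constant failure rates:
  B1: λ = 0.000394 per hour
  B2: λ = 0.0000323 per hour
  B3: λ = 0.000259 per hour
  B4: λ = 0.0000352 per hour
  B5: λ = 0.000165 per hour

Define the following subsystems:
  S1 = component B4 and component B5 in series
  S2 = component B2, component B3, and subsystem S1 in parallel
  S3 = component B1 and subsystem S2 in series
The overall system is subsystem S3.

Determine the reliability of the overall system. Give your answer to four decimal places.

R(B1) = exp(−0.000394 × 720) = 0.753008
R(B2) = exp(−0.0000323 × 720) = 0.977012
R(B3) = exp(−0.000259 × 720) = 0.829875
R(B4) = exp(−0.0000352 × 720) = 0.974974
R(B5) = exp(−0.000165 × 720) = 0.887985
Series (B4 and B5): 0.974974 × 0.887985 = 0.865762
Parallel (B2, B3, and [0.865762]): 1 − (1 − 0.977012)(1 − 0.829875)(1 − 0.865762) = 0.999475
Series (B1 and [0.999475]): 0.753008 × 0.999475 = 0.7526

0.7526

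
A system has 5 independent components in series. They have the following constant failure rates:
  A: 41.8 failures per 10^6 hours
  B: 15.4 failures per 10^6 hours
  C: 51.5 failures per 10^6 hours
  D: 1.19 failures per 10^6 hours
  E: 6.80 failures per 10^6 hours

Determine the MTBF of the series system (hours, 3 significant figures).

8570

Series of exponential components: λ_sys = Σ λ_i
λ_sys = 0.0000418 + 0.0000154 + 0.0000515 + 0.00000119 + 0.00000680 = 1.1669e-04 /h
MTBF = 1 / λ_sys = 8570 h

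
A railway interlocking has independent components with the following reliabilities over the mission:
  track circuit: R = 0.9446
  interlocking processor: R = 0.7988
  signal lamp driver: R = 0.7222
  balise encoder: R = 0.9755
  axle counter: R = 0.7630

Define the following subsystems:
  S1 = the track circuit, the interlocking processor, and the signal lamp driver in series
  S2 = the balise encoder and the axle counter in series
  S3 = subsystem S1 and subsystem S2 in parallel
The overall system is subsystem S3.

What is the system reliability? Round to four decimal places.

0.8836

Series (track circuit, interlocking processor, and signal lamp driver): 0.944600 × 0.798800 × 0.722200 = 0.544933
Series (balise encoder and axle counter): 0.975500 × 0.763000 = 0.744307
Parallel ([0.544933] and [0.744307]): 1 − (1 − 0.544933)(1 − 0.744307) = 0.8836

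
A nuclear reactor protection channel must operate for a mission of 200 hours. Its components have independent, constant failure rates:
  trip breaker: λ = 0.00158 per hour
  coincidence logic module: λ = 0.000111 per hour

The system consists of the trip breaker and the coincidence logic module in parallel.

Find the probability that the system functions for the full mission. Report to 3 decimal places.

0.994

R(trip breaker) = exp(−0.00158 × 200) = 0.72906
R(coincidence logic module) = exp(−0.000111 × 200) = 0.97804
Parallel (trip breaker and coincidence logic module): 1 − (1 − 0.72906)(1 − 0.97804) = 0.994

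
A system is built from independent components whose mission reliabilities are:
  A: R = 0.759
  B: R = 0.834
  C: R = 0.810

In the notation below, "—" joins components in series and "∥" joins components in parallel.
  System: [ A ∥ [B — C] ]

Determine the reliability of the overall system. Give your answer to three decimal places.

Series (B and C): 0.83400 × 0.81000 = 0.67554
Parallel (A and [0.67554]): 1 − (1 − 0.75900)(1 − 0.67554) = 0.922

0.922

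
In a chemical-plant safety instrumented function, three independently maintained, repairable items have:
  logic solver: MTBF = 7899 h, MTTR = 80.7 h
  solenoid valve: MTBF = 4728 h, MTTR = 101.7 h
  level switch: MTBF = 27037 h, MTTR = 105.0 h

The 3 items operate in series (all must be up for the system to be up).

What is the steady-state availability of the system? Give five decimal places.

A(logic solver) = MTBF/(MTBF+MTTR) = 7899/(7899+80.7) = 0.989887
A(solenoid valve) = MTBF/(MTBF+MTTR) = 4728/(4728+101.7) = 0.978943
A(level switch) = MTBF/(MTBF+MTTR) = 27037/(27037+105.0) = 0.996131
Series availability: 0.989887 × 0.978943 × 0.996131 = 0.96529

0.96529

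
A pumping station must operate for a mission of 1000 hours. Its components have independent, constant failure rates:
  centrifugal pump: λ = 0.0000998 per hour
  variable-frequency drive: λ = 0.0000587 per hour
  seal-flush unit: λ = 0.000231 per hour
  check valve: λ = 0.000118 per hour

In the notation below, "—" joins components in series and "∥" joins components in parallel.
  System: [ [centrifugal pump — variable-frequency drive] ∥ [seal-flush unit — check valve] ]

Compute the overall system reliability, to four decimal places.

0.9568

R(centrifugal pump) = exp(−0.0000998 × 1000) = 0.905018
R(variable-frequency drive) = exp(−0.0000587 × 1000) = 0.942990
R(seal-flush unit) = exp(−0.000231 × 1000) = 0.793739
R(check valve) = exp(−0.000118 × 1000) = 0.888696
Series (centrifugal pump and variable-frequency drive): 0.905018 × 0.942990 = 0.853423
Series (seal-flush unit and check valve): 0.793739 × 0.888696 = 0.705393
Parallel ([0.853423] and [0.705393]): 1 − (1 − 0.853423)(1 − 0.705393) = 0.9568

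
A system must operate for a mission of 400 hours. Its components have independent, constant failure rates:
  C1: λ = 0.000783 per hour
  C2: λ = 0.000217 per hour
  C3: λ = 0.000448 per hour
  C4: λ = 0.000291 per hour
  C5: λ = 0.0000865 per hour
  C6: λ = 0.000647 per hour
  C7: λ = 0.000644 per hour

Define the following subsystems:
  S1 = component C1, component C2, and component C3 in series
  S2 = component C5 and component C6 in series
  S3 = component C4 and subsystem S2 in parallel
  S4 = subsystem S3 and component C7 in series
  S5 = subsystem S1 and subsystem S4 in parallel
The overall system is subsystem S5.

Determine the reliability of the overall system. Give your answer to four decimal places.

0.8907

R(C1) = exp(−0.000783 × 400) = 0.731104
R(C2) = exp(−0.000217 × 400) = 0.916860
R(C3) = exp(−0.000448 × 400) = 0.835939
R(C4) = exp(−0.000291 × 400) = 0.890119
R(C5) = exp(−0.0000865 × 400) = 0.965992
R(C6) = exp(−0.000647 × 400) = 0.771977
R(C7) = exp(−0.000644 × 400) = 0.772904
Series (C1, C2, and C3): 0.731104 × 0.916860 × 0.835939 = 0.560347
Series (C5 and C6): 0.965992 × 0.771977 = 0.745724
Parallel (C4 and [0.745724]): 1 − (1 − 0.890119)(1 − 0.745724) = 0.972060
Series ([0.972060] and C7): 0.972060 × 0.772904 = 0.751309
Parallel ([0.560347] and [0.751309]): 1 − (1 − 0.560347)(1 − 0.751309) = 0.8907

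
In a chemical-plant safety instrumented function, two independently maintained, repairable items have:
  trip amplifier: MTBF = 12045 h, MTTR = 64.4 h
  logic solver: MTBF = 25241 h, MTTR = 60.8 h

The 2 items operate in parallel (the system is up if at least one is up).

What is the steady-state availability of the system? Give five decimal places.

A(trip amplifier) = MTBF/(MTBF+MTTR) = 12045/(12045+64.4) = 0.994682
A(logic solver) = MTBF/(MTBF+MTTR) = 25241/(25241+60.8) = 0.997597
Parallel availability: 1 − (1 − 0.994682)(1 − 0.997597) = 0.99999

0.99999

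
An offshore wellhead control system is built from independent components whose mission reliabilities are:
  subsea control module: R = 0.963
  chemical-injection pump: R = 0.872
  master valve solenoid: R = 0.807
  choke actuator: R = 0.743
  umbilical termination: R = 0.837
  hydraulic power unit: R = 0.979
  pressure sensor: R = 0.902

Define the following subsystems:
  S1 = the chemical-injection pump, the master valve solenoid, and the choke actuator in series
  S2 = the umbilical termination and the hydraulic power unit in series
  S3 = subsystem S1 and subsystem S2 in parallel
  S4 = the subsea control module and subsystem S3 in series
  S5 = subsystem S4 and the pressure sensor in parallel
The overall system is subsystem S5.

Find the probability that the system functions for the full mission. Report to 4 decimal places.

Series (chemical-injection pump, master valve solenoid, and choke actuator): 0.872000 × 0.807000 × 0.743000 = 0.522852
Series (umbilical termination and hydraulic power unit): 0.837000 × 0.979000 = 0.819423
Parallel ([0.522852] and [0.819423]): 1 − (1 − 0.522852)(1 − 0.819423) = 0.913838
Series (subsea control module and [0.913838]): 0.963000 × 0.913838 = 0.880026
Parallel ([0.880026] and pressure sensor): 1 − (1 − 0.880026)(1 − 0.902000) = 0.9882

0.9882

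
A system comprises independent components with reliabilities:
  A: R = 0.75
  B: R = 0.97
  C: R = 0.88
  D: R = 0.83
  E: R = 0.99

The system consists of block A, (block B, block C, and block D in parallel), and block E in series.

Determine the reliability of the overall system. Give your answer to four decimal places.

0.7420

Parallel (B, C, and D): 1 − (1 − 0.970000)(1 − 0.880000)(1 − 0.830000) = 0.999388
Series (A, [0.999388], and E): 0.750000 × 0.999388 × 0.990000 = 0.7420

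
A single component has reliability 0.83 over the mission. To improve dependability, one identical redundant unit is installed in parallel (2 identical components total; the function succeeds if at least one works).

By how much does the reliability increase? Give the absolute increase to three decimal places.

R_before = 0.83
R_after = 1 − (1 − 0.83)^2 = 0.971
ΔR = 0.971 − 0.83 = 0.141

0.141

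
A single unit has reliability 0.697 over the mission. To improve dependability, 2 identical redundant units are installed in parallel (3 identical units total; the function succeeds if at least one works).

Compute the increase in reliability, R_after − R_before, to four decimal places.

R_before = 0.697
R_after = 1 − (1 − 0.697)^3 = 0.9722
ΔR = 0.9722 − 0.697 = 0.2752

0.2752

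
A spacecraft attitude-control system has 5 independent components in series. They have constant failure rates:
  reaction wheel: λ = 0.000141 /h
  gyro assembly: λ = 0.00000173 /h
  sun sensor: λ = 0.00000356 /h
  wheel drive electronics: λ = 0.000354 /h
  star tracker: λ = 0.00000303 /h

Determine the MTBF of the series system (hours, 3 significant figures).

1990

Series of exponential components: λ_sys = Σ λ_i
λ_sys = 0.000141 + 0.00000173 + 0.00000356 + 0.000354 + 0.00000303 = 5.0332e-04 /h
MTBF = 1 / λ_sys = 1990 h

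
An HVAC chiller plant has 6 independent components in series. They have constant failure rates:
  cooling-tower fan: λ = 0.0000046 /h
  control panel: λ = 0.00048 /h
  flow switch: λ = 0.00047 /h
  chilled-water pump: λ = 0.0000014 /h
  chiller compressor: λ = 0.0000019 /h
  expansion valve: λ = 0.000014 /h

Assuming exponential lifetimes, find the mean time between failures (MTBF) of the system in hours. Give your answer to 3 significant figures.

Series of exponential components: λ_sys = Σ λ_i
λ_sys = 0.0000046 + 0.00048 + 0.00047 + 0.0000014 + 0.0000019 + 0.000014 = 9.7190e-04 /h
MTBF = 1 / λ_sys = 1030 h

1030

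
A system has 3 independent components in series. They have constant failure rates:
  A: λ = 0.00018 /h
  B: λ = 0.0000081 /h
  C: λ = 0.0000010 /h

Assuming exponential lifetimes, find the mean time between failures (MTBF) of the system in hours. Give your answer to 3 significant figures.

Series of exponential components: λ_sys = Σ λ_i
λ_sys = 0.00018 + 0.0000081 + 0.0000010 = 1.8910e-04 /h
MTBF = 1 / λ_sys = 5290 h

5290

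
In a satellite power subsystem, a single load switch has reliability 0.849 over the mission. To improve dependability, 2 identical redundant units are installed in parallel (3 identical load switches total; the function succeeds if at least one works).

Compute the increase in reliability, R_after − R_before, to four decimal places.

R_before = 0.849
R_after = 1 − (1 − 0.849)^3 = 0.9966
ΔR = 0.9966 − 0.849 = 0.1476

0.1476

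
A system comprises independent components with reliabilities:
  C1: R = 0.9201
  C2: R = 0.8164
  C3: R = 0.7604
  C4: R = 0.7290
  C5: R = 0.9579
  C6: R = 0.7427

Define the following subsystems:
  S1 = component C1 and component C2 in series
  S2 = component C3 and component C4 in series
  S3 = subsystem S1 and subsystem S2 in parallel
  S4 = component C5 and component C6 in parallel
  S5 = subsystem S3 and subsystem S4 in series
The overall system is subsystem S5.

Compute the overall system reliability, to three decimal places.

0.879

Series (C1 and C2): 0.92010 × 0.81640 = 0.75117
Series (C3 and C4): 0.76040 × 0.72900 = 0.55433
Parallel ([0.75117] and [0.55433]): 1 − (1 − 0.75117)(1 − 0.55433) = 0.88910
Parallel (C5 and C6): 1 − (1 − 0.95790)(1 − 0.74270) = 0.98917
Series ([0.88910] and [0.98917]): 0.88910 × 0.98917 = 0.879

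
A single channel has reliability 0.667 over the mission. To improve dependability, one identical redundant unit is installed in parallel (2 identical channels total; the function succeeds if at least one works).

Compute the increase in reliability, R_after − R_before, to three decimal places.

R_before = 0.667
R_after = 1 − (1 − 0.667)^2 = 0.889
ΔR = 0.889 − 0.667 = 0.222

0.222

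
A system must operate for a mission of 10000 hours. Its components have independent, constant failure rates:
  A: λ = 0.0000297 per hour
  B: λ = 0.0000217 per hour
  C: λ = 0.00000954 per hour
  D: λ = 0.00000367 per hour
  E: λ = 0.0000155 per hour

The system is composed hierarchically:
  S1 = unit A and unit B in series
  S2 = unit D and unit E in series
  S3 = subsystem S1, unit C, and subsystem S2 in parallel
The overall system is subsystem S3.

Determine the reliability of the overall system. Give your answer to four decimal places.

R(A) = exp(−0.0000297 × 10000) = 0.743044
R(B) = exp(−0.0000217 × 10000) = 0.804930
R(C) = exp(−0.00000954 × 10000) = 0.909009
R(D) = exp(−0.00000367 × 10000) = 0.963965
R(E) = exp(−0.0000155 × 10000) = 0.856415
Series (A and B): 0.743044 × 0.804930 = 0.598098
Series (D and E): 0.963965 × 0.856415 = 0.825554
Parallel ([0.598098], C, and [0.825554]): 1 − (1 − 0.598098)(1 − 0.909009)(1 − 0.825554) = 0.9936

0.9936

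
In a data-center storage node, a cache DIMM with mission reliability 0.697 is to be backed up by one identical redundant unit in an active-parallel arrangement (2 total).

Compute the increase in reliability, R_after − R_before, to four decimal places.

R_before = 0.697
R_after = 1 − (1 − 0.697)^2 = 0.9082
ΔR = 0.9082 − 0.697 = 0.2112

0.2112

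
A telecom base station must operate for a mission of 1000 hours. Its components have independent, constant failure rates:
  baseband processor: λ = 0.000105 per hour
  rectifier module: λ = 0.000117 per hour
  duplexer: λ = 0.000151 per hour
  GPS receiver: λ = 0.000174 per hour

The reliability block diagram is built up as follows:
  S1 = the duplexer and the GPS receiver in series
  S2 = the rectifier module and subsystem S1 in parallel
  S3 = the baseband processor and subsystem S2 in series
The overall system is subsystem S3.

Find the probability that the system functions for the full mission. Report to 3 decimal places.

R(baseband processor) = exp(−0.000105 × 1000) = 0.90032
R(rectifier module) = exp(−0.000117 × 1000) = 0.88959
R(duplexer) = exp(−0.000151 × 1000) = 0.85985
R(GPS receiver) = exp(−0.000174 × 1000) = 0.84030
Series (duplexer and GPS receiver): 0.85985 × 0.84030 = 0.72253
Parallel (rectifier module and [0.72253]): 1 − (1 − 0.88959)(1 − 0.72253) = 0.96936
Series (baseband processor and [0.96936]): 0.90032 × 0.96936 = 0.873

0.873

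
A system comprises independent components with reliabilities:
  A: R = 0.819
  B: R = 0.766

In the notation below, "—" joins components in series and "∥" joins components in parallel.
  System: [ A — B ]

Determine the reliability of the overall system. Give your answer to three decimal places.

0.627

Series (A and B): 0.81900 × 0.76600 = 0.627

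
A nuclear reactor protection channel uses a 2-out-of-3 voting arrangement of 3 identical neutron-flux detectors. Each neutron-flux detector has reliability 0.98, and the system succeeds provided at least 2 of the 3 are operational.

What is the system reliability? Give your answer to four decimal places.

R = Σ_{i=2}^{3} C(3,i) p^i (1−p)^{3−i} with p = 0.98
C(3,2)·0.98^2·0.02^1 = 0.057624
C(3,3)·0.98^3·0.02^0 = 0.941192
Sum = 0.9988

0.9988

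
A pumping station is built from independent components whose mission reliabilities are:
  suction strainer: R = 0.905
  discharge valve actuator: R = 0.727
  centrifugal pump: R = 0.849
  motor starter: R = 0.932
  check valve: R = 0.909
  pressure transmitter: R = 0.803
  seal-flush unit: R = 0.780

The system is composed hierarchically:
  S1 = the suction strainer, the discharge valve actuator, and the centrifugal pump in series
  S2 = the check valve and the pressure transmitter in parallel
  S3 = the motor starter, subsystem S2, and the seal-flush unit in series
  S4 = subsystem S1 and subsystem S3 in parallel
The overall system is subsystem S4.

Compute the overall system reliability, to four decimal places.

Series (suction strainer, discharge valve actuator, and centrifugal pump): 0.905000 × 0.727000 × 0.849000 = 0.558587
Parallel (check valve and pressure transmitter): 1 − (1 − 0.909000)(1 − 0.803000) = 0.982073
Series (motor starter, [0.982073], and seal-flush unit): 0.932000 × 0.982073 × 0.780000 = 0.713928
Parallel ([0.558587] and [0.713928]): 1 − (1 − 0.558587)(1 − 0.713928) = 0.8737

0.8737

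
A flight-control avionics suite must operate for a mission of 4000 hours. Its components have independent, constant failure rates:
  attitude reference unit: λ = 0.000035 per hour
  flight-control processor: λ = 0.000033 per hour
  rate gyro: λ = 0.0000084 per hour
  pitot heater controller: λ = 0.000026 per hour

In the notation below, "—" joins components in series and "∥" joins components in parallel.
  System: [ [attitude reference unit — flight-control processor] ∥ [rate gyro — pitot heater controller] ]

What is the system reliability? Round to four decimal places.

R(attitude reference unit) = exp(−0.000035 × 4000) = 0.869358
R(flight-control processor) = exp(−0.000033 × 4000) = 0.876341
R(rate gyro) = exp(−0.0000084 × 4000) = 0.966958
R(pitot heater controller) = exp(−0.000026 × 4000) = 0.901225
Series (attitude reference unit and flight-control processor): 0.869358 × 0.876341 = 0.761854
Series (rate gyro and pitot heater controller): 0.966958 × 0.901225 = 0.871447
Parallel ([0.761854] and [0.871447]): 1 − (1 − 0.761854)(1 − 0.871447) = 0.9694

0.9694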